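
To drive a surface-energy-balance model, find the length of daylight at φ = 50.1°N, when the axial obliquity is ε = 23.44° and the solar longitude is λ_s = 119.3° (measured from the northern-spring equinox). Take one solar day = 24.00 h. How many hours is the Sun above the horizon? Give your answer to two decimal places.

15.50 h

Solar declination: sin δ = sin ε · sin λ_s = sin 23.44° × sin 119.3° = 0.34690, so δ = +20.298°.
cos H₀ = −tan φ · tan δ = −tan(+50.1°) × tan(+20.298°) = -0.4424, so H₀ = 2.0290 rad = 116.25°.
Daylight = 2H₀/(2π) × 24.00 h = (2.0290/π) × 24.00 = 15.50 h.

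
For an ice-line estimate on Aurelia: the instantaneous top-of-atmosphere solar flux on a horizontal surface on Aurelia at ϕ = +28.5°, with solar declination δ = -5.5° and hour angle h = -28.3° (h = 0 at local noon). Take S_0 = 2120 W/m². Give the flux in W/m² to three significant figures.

1.54e+03 W/m²

cos θ_z = sin ϕ sin δ + cos ϕ cos δ cos h = -0.045734 + 0.770216 = 0.724482.
Flux = S_0 · cos θ_z = 2120 × 0.724482 = 1536 W/m².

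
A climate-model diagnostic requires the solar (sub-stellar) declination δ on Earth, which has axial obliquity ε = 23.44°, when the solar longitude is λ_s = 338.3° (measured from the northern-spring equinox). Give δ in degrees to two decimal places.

sin δ = sin ε · sin λ_s = sin 23.44° × sin 338.3° = -0.147081.
δ = arcsin(-0.147081) = -8.46°.

δ = -8.46°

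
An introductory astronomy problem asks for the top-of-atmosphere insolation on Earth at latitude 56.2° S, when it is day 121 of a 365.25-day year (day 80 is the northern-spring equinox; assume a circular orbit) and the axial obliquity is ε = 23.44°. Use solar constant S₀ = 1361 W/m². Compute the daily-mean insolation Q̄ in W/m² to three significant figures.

Solar longitude: λ_s = 360° × (121 − 80)/365.25 = 40.411°.
sin δ = sin 23.44° × sin 40.411° = 0.25787, so δ = +14.944°.
cos H₀ = −tan(-56.2°) tan(+14.944°) = 0.3987, H₀ = 1.1607 rad.
Bracket: H₀ sin φ sin δ + cos φ cos δ sin H₀ = 1.1607×-0.83098×0.25787 + 0.55630×0.96618×0.91709 = -0.248720 + 0.492923 = 0.244203.
Q̄ = (S₀/π) × [bracket] = (1361/π) × 0.244203 = 105.8 W/m².

Q̄ ≈ 106 W/m²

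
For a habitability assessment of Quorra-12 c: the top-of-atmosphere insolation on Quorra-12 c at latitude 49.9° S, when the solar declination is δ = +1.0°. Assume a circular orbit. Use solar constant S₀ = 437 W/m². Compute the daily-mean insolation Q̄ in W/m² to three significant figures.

Q̄ ≈ 86.7 W/m²

cos H₀ = −tan(-49.9°) tan(+1.000°) = 0.0207, H₀ = 1.5501 rad.
Bracket: H₀ sin φ sin δ + cos φ cos δ sin H₀ = 1.5501×-0.76492×0.01745 + 0.64412×0.99985×0.99979 = -0.020691 + 0.643888 = 0.623197.
Q̄ = (S₀/π) × [bracket] = (437/π) × 0.623197 = 86.69 W/m².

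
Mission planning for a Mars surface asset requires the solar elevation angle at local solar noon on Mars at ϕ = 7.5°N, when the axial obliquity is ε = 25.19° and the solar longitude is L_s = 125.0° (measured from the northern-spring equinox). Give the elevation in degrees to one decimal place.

Solar declination: sin δ = sin ε · sin L_s = sin 25.19° × sin 125.0° = 0.34865, so δ = +20.405°.
At local noon the hour angle is zero, so the zenith angle equals |ϕ − δ| = |+7.5° − (+20.405°)| = 12.905°.
Elevation = 90° − 12.905° = 77.1°.

77.1°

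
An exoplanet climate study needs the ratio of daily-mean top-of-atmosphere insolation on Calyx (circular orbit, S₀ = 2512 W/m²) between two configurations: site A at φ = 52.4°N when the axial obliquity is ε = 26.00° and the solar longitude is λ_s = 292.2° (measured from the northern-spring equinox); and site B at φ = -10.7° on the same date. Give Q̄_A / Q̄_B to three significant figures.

Q̄_A / Q̄_B ≈ 0.145

— Configuration A (φ=+52.4°):
Solar declination: sin δ = sin ε · sin λ_s = sin 26.00° × sin 292.2° = -0.40587, so δ = -23.946°.
cos H₀ = −tan(+52.4°) tan(-23.946°) = 0.5767, H₀ = 0.9561 rad.
Bracket: H₀ sin φ sin δ + cos φ cos δ sin H₀ = 0.9561×0.79229×-0.40587 + 0.61015×0.91393×0.81697 = -0.307450 + 0.455571 = 0.148121.
Q̄ = (S₀/π) × [bracket] = (2512/π) × 0.148121 = 118.44 W/m².
— Configuration B (φ=-10.7°):
cos H₀ = −tan(-10.7°) tan(-23.946°) = -0.0839, H₀ = 1.6548 rad.
Bracket: H₀ sin φ sin δ + cos φ cos δ sin H₀ = 1.6548×-0.18567×-0.40587 + 0.98261×0.91393×0.99647 = 0.124702 + 0.894867 = 1.019569.
Q̄ = (S₀/π) × [bracket] = (2512/π) × 1.019569 = 815.24 W/m².
Ratio Q̄_A / Q̄_B = 118.44 / 815.24 = 0.1453.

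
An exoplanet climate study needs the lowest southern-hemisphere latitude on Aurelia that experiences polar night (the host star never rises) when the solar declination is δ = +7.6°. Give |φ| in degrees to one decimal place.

|φ| = 82.4°

Polar night requires cos H₀ = −tan φ tan δ ≥ 1, i.e. tan φ tan δ ≤ −1.
The boundary is |tan φ| · |tan δ| = 1, so |φ| = 90° − |δ| = 90° − 7.6° = 82.4° in the southern hemisphere.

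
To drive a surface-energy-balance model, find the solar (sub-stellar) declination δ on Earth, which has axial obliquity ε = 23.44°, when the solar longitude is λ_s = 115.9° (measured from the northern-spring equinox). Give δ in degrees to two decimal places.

δ = +20.97°

sin δ = sin ε · sin λ_s = sin 23.44° × sin 115.9° = 0.357834.
δ = arcsin(0.357834) = +20.97°.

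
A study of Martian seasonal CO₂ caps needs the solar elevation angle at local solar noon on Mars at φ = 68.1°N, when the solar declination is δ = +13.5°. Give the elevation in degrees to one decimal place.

At local noon the hour angle is zero, so the zenith angle equals |φ − δ| = |+68.1° − (+13.500°)| = 54.600°.
Elevation = 90° − 54.600° = 35.4°.

35.4°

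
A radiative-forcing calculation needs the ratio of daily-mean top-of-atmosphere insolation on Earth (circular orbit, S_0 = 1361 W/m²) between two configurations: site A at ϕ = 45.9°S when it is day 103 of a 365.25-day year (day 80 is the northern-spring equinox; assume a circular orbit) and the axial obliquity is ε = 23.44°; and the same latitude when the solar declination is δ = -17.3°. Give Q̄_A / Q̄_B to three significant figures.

— Configuration A (ϕ=-45.9°):
Solar longitude: L_s = 360° × (103 − 80)/365.25 = 22.669°.
sin δ = sin 23.44° × sin 22.669° = 0.15331, so δ = +8.819°.
cos h₀ = −tan(-45.9°) tan(+8.819°) = 0.1601, h₀ = 1.4100 rad.
Bracket: h₀ sin ϕ sin δ + cos ϕ cos δ sin h₀ = 1.4100×-0.71813×0.15331 + 0.69591×0.98818×0.98710 = -0.155236 + 0.678813 = 0.523577.
Q̄ = (S_0/π) × [bracket] = (1361/π) × 0.523577 = 226.82 W/m².
— Configuration B (ϕ=-45.9°):
cos h₀ = −tan(-45.9°) tan(-17.300°) = -0.3214, h₀ = 1.8980 rad.
Bracket: h₀ sin ϕ sin δ + cos ϕ cos δ sin h₀ = 1.8980×-0.71813×-0.29737 + 0.69591×0.95476×0.94694 = 0.405319 + 0.629173 = 1.034492.
Q̄ = (S_0/π) × [bracket] = (1361/π) × 1.034492 = 448.16 W/m².
Ratio Q̄_A / Q̄_B = 226.82 / 448.16 = 0.5061.

Q̄_A / Q̄_B ≈ 0.506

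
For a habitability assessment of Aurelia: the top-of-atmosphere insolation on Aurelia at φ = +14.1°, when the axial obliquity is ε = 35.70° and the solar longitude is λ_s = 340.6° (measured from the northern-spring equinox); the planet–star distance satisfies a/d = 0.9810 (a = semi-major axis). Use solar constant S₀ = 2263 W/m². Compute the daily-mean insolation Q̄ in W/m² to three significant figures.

Q̄ ≈ 609 W/m²

Solar declination: sin δ = sin ε · sin λ_s = sin 35.70° × sin 340.6° = -0.19383, so δ = -11.176°.
cos H₀ = −tan(+14.1°) tan(-11.176°) = 0.0496, H₀ = 1.5211 rad.
Bracket: H₀ sin φ sin δ + cos φ cos δ sin H₀ = 1.5211×0.24362×-0.19383 + 0.96987×0.98104×0.99877 = -0.071828 + 0.950311 = 0.878483.
Inverse-square distance factor (a/d)² = 0.9810² = 0.962361.
Q̄ = (S₀/π) × 0.962361 × [bracket] = (2263/π) × 0.962361 × 0.878483 = 609.0 W/m².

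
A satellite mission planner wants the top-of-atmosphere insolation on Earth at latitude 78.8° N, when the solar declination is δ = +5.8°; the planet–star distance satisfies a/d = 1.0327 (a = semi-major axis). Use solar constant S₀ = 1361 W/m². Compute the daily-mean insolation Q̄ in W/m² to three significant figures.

Q̄ ≈ 173 W/m²

cos H₀ = −tan(+78.8°) tan(+5.800°) = -0.5130, H₀ = 2.1095 rad.
Bracket: H₀ sin φ sin δ + cos φ cos δ sin H₀ = 2.1095×0.98096×0.10106 + 0.19423×0.99488×0.85839 = 0.209127 + 0.165871 = 0.374998.
Inverse-square distance factor (a/d)² = 1.0327² = 1.066469.
Q̄ = (S₀/π) × 1.066469 × [bracket] = (1361/π) × 1.066469 × 0.374998 = 173.3 W/m².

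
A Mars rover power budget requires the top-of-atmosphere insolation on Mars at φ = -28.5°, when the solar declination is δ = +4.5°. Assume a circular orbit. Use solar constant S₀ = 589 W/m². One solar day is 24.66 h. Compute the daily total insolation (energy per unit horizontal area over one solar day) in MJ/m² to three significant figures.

13.6 MJ/m²

cos H₀ = −tan(-28.5°) tan(+4.500°) = 0.0427, H₀ = 1.5281 rad.
Bracket: H₀ sin φ sin δ + cos φ cos δ sin H₀ = 1.5281×-0.47716×0.07846 + 0.87882×0.99692×0.99909 = -0.057209 + 0.875316 = 0.818107.
Q̄ = (S₀/π) × [bracket] = (589/π) × 0.818107 = 153.38 W/m².
Daily total = Q̄ × 24.66 h × 3600 s/h = 153.38 × 24.66 × 3600 / 10⁶ = 13.62 MJ/m².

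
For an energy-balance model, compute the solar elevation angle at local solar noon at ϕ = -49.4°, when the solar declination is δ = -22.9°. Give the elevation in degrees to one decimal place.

At local noon the hour angle is zero, so the zenith angle equals |ϕ − δ| = |-49.4° − (-22.900°)| = 26.500°.
Elevation = 90° − 26.500° = 63.5°.

63.5°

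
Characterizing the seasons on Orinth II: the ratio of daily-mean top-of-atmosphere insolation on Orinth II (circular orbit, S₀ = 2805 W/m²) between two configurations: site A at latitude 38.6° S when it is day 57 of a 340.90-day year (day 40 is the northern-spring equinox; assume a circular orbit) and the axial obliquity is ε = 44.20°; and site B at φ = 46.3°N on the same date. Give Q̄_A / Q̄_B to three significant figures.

Q̄_A / Q̄_B ≈ 0.603

— Configuration A (φ=-38.6°):
Solar longitude: λ_s = 360° × (57 − 40)/340.90 = 17.952°.
sin δ = sin 44.20° × sin 17.952° = 0.21489, so δ = +12.409°.
cos H₀ = −tan(-38.6°) tan(+12.409°) = 0.1756, H₀ = 1.3942 rad.
Bracket: H₀ sin φ sin δ + cos φ cos δ sin H₀ = 1.3942×-0.62388×0.21489 + 0.78152×0.97664×0.98445 = -0.186914 + 0.751395 = 0.564481.
Q̄ = (S₀/π) × [bracket] = (2805/π) × 0.564481 = 504.00 W/m².
— Configuration B (φ=+46.3°):
cos H₀ = −tan(+46.3°) tan(+12.409°) = -0.2302, H₀ = 1.8031 rad.
Bracket: H₀ sin φ sin δ + cos φ cos δ sin H₀ = 1.8031×0.72297×0.21489 + 0.69088×0.97664×0.97313 = 0.280128 + 0.656611 = 0.936739.
Q̄ = (S₀/π) × [bracket] = (2805/π) × 0.936739 = 836.38 W/m².
Ratio Q̄_A / Q̄_B = 504.00 / 836.38 = 0.6026.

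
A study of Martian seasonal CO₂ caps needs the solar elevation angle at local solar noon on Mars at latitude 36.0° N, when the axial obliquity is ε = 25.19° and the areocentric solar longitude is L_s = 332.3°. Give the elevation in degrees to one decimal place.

sin δ = sin 25.19° × sin 332.3° = -0.19785, so δ = -11.411°.
At local noon the hour angle is zero, so the zenith angle equals |ϕ − δ| = |+36.0° − (-11.411°)| = 47.411°.
Elevation = 90° − 47.411° = 42.6°.

42.6°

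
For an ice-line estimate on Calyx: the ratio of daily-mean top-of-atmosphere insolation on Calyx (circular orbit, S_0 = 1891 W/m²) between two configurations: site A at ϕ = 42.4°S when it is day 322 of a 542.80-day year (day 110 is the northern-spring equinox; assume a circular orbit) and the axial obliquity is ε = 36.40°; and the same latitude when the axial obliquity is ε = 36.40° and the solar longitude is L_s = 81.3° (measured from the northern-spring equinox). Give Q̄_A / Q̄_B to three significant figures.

— Configuration A (ϕ=-42.4°):
Solar longitude: L_s = 360° × (322 − 110)/542.80 = 140.604°.
sin δ = sin 36.40° × sin 140.604° = 0.37663, so δ = +22.125°.
cos h₀ = −tan(-42.4°) tan(+22.125°) = 0.3712, h₀ = 1.1904 rad.
Bracket: h₀ sin ϕ sin δ + cos ϕ cos δ sin h₀ = 1.1904×-0.67430×0.37663 + 0.73846×0.92637×0.92854 = -0.302316 + 0.635202 = 0.332886.
Q̄ = (S_0/π) × [bracket] = (1891/π) × 0.332886 = 200.37 W/m².
— Configuration B (ϕ=-42.4°):
Solar declination: sin δ = sin ε · sin L_s = sin 36.40° × sin 81.3° = 0.58659, so δ = +35.915°.
cos h₀ = −tan(-42.4°) tan(+35.915°) = 0.6614, h₀ = 0.8482 rad.
Bracket: h₀ sin ϕ sin δ + cos ϕ cos δ sin h₀ = 0.8482×-0.67430×0.58659 + 0.73846×0.80988×0.75006 = -0.335495 + 0.448584 = 0.113089.
Q̄ = (S_0/π) × [bracket] = (1891/π) × 0.113089 = 68.071 W/m².
Ratio Q̄_A / Q̄_B = 200.37 / 68.071 = 2.944.

Q̄_A / Q̄_B ≈ 2.94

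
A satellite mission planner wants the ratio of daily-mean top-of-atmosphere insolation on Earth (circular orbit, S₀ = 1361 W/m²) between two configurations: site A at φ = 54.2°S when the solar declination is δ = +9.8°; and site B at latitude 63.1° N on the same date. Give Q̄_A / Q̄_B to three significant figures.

Q̄_A / Q̄_B ≈ 0.530

— Configuration A (φ=-54.2°):
cos H₀ = −tan(-54.2°) tan(+9.800°) = 0.2395, H₀ = 1.3289 rad.
Bracket: H₀ sin φ sin δ + cos φ cos δ sin H₀ = 1.3289×-0.81106×0.17021 + 0.58496×0.98541×0.97090 = -0.183455 + 0.559651 = 0.376196.
Q̄ = (S₀/π) × [bracket] = (1361/π) × 0.376196 = 162.98 W/m².
— Configuration B (φ=+63.1°):
cos H₀ = −tan(+63.1°) tan(+9.800°) = -0.3405, H₀ = 1.9182 rad.
Bracket: H₀ sin φ sin δ + cos φ cos δ sin H₀ = 1.9182×0.89180×0.17021 + 0.45243×0.98541×0.94026 = 0.291170 + 0.419195 = 0.710365.
Q̄ = (S₀/π) × [bracket] = (1361/π) × 0.710365 = 307.74 W/m².
Ratio Q̄_A / Q̄_B = 162.98 / 307.74 = 0.5296.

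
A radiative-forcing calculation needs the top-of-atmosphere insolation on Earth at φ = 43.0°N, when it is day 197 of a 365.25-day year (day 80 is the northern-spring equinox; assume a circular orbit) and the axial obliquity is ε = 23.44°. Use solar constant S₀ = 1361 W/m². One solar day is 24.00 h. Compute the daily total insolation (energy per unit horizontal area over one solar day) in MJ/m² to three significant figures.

Solar longitude: λ_s = 360° × (197 − 80)/365.25 = 115.318°.
sin δ = sin 23.44° × sin 115.318° = 0.35958, so δ = +21.074°.
cos H₀ = −tan(+43.0°) tan(+21.074°) = -0.3593, H₀ = 1.9384 rad.
Bracket: H₀ sin φ sin δ + cos φ cos δ sin H₀ = 1.9384×0.68200×0.35958 + 0.73135×0.93311×0.93320 = 0.475361 + 0.636844 = 1.112205.
Q̄ = (S₀/π) × [bracket] = (1361/π) × 1.112205 = 481.83 W/m².
Daily total = Q̄ × 24.00 h × 3600 s/h = 481.83 × 24.00 × 3600 / 10⁶ = 41.63 MJ/m².

41.6 MJ/m²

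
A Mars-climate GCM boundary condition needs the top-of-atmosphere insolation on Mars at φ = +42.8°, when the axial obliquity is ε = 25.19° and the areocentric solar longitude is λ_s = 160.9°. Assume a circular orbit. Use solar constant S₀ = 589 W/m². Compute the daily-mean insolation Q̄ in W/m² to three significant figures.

Q̄ ≈ 165 W/m²

sin δ = sin 25.19° × sin 160.9° = 0.13927, so δ = +8.006°.
cos H₀ = −tan(+42.8°) tan(+8.006°) = -0.1302, H₀ = 1.7014 rad.
Bracket: H₀ sin φ sin δ + cos φ cos δ sin H₀ = 1.7014×0.67944×0.13927 + 0.73373×0.99025×0.99148 = 0.160996 + 0.720386 = 0.881382.
Q̄ = (S₀/π) × [bracket] = (589/π) × 0.881382 = 165.2 W/m².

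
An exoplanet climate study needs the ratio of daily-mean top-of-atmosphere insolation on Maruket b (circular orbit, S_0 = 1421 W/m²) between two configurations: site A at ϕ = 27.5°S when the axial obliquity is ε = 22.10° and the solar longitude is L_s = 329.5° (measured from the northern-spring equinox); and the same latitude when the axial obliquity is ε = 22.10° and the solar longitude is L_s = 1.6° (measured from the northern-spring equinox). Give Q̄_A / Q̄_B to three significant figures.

— Configuration A (ϕ=-27.5°):
Solar declination: sin δ = sin ε · sin L_s = sin 22.10° × sin 329.5° = -0.19095, so δ = -11.008°.
cos h₀ = −tan(-27.5°) tan(-11.008°) = -0.1013, h₀ = 1.6722 rad.
Bracket: h₀ sin ϕ sin δ + cos ϕ cos δ sin h₀ = 1.6722×-0.46175×-0.19095 + 0.88701×0.98160×0.99486 = 0.147440 + 0.866214 = 1.013654.
Q̄ = (S_0/π) × [bracket] = (1421/π) × 1.013654 = 458.49 W/m².
— Configuration B (ϕ=-27.5°):
Solar declination: sin δ = sin ε · sin L_s = sin 22.10° × sin 1.6° = 0.01050, so δ = +0.602°.
cos h₀ = −tan(-27.5°) tan(+0.602°) = 0.0055, h₀ = 1.5653 rad.
Bracket: h₀ sin ϕ sin δ + cos ϕ cos δ sin h₀ = 1.5653×-0.46175×0.01050 + 0.88701×0.99994×0.99999 = -0.007589 + 0.886948 = 0.879359.
Q̄ = (S_0/π) × [bracket] = (1421/π) × 0.879359 = 397.75 W/m².
Ratio Q̄_A / Q̄_B = 458.49 / 397.75 = 1.153.

Q̄_A / Q̄_B ≈ 1.15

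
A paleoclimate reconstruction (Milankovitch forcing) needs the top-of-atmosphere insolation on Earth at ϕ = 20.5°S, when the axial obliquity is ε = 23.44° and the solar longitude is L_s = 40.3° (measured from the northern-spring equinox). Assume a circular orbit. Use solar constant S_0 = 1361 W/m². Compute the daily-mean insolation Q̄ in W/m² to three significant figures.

Q̄ ≈ 333 W/m²

Solar declination: sin δ = sin ε · sin L_s = sin 23.44° × sin 40.3° = 0.25729, so δ = +14.909°.
cos h₀ = −tan(-20.5°) tan(+14.909°) = 0.0995, h₀ = 1.4711 rad.
Bracket: h₀ sin ϕ sin δ + cos ϕ cos δ sin h₀ = 1.4711×-0.35021×0.25729 + 0.93667×0.96634×0.99503 = -0.132554 + 0.900643 = 0.768089.
Q̄ = (S_0/π) × [bracket] = (1361/π) × 0.768089 = 332.8 W/m².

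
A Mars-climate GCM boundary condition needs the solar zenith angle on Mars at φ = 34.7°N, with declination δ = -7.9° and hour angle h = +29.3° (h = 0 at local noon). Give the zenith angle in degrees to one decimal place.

θ_z = 50.8°

cos θ_z = sin φ sin δ + cos φ cos δ cos h = -0.078244 + 0.710162 = 0.631918.
θ_z = arccos(0.631918) = 50.8°.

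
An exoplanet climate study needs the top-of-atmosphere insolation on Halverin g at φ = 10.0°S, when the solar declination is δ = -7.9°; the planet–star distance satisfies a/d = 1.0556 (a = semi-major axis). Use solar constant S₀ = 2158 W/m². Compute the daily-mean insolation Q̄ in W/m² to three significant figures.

cos H₀ = −tan(-10.0°) tan(-7.900°) = -0.0245, H₀ = 1.5953 rad.
Bracket: H₀ sin φ sin δ + cos φ cos δ sin H₀ = 1.5953×-0.17365×-0.13744 + 0.98481×0.99051×0.99970 = 0.038074 + 0.975172 = 1.013246.
Inverse-square distance factor (a/d)² = 1.0556² = 1.114291.
Q̄ = (S₀/π) × 1.114291 × [bracket] = (2158/π) × 1.114291 × 1.013246 = 775.6 W/m².

Q̄ ≈ 776 W/m²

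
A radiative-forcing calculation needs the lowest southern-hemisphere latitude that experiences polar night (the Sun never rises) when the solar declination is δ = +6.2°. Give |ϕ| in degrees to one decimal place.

|ϕ| = 83.8°

Polar night requires cos h₀ = −tan ϕ tan δ ≥ 1, i.e. tan ϕ tan δ ≤ −1.
The boundary is |tan ϕ| · |tan δ| = 1, so |ϕ| = 90° − |δ| = 90° − 6.2° = 83.8° in the southern hemisphere.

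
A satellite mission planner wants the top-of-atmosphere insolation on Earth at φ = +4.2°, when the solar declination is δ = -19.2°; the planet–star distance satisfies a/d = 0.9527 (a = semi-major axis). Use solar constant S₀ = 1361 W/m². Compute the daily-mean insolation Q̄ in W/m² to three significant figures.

Q̄ ≈ 356 W/m²

cos H₀ = −tan(+4.2°) tan(-19.200°) = 0.0256, H₀ = 1.5452 rad.
Bracket: H₀ sin φ sin δ + cos φ cos δ sin H₀ = 1.5452×0.07324×-0.32887 + 0.99731×0.94438×0.99967 = -0.037218 + 0.941529 = 0.904311.
Inverse-square distance factor (a/d)² = 0.9527² = 0.907637.
Q̄ = (S₀/π) × 0.907637 × [bracket] = (1361/π) × 0.907637 × 0.904311 = 355.6 W/m².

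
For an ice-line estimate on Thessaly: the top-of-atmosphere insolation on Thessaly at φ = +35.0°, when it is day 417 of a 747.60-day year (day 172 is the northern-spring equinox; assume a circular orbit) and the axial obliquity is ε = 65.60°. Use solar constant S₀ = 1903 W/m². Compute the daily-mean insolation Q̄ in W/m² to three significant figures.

Solar longitude: λ_s = 360° × (417 − 172)/747.60 = 117.978°.
sin δ = sin 65.60° × sin 117.978° = 0.80425, so δ = +53.538°.
cos H₀ = −tan(+35.0°) tan(+53.538°) = -0.9476, H₀ = 2.8164 rad.
Bracket: H₀ sin φ sin δ + cos φ cos δ sin H₀ = 2.8164×0.57358×0.80425 + 0.81915×0.59429×0.31947 = 1.299210 + 0.155522 = 1.454732.
Q̄ = (S₀/π) × [bracket] = (1903/π) × 1.454732 = 881.2 W/m².

Q̄ ≈ 881 W/m²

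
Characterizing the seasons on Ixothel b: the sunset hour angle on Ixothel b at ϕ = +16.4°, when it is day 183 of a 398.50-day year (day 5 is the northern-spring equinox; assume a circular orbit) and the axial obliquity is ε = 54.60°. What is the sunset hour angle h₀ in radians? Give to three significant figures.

Solar longitude: L_s = 360° × (183 − 5)/398.50 = 160.803°.
sin δ = sin 54.60° × sin 160.803° = 0.26803, so δ = +15.547°.
cos h₀ = −tan ϕ · tan δ = −tan(+16.4°) × tan(+15.547°) = -0.0819, so h₀ = 1.6528 rad = 94.70°.

h₀ = 1.65 rad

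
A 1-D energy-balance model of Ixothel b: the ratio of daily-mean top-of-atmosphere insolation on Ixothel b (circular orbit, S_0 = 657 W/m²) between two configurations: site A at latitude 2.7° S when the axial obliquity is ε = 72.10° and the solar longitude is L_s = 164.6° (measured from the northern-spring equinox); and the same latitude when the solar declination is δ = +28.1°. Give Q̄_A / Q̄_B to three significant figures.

— Configuration A (ϕ=-2.7°):
Solar declination: sin δ = sin ε · sin L_s = sin 72.10° × sin 164.6° = 0.25270, so δ = +14.637°.
cos h₀ = −tan(-2.7°) tan(+14.637°) = 0.0123, h₀ = 1.5585 rad.
Bracket: h₀ sin ϕ sin δ + cos ϕ cos δ sin h₀ = 1.5585×-0.04711×0.25270 + 0.99889×0.96754×0.99992 = -0.018553 + 0.966389 = 0.947836.
Q̄ = (S_0/π) × [bracket] = (657/π) × 0.947836 = 198.22 W/m².
— Configuration B (ϕ=-2.7°):
cos h₀ = −tan(-2.7°) tan(+28.100°) = 0.0252, h₀ = 1.5456 rad.
Bracket: h₀ sin ϕ sin δ + cos ϕ cos δ sin h₀ = 1.5456×-0.04711×0.47101 + 0.99889×0.88213×0.99968 = -0.034296 + 0.880869 = 0.846573.
Q̄ = (S_0/π) × [bracket] = (657/π) × 0.846573 = 177.04 W/m².
Ratio Q̄_A / Q̄_B = 198.22 / 177.04 = 1.120.

Q̄_A / Q̄_B ≈ 1.12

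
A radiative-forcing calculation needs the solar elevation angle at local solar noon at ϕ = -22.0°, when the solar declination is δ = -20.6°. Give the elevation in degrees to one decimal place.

88.6°

At local noon the hour angle is zero, so the zenith angle equals |ϕ − δ| = |-22.0° − (-20.600°)| = 1.400°.
Elevation = 90° − 1.400° = 88.6°.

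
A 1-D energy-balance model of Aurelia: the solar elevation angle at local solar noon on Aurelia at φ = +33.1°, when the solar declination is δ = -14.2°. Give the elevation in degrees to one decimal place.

At local noon the hour angle is zero, so the zenith angle equals |φ − δ| = |+33.1° − (-14.200°)| = 47.300°.
Elevation = 90° − 47.300° = 42.7°.

42.7°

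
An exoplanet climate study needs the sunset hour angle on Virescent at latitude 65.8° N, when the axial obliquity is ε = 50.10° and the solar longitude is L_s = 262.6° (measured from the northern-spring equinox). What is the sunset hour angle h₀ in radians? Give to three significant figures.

Solar declination: sin δ = sin ε · sin L_s = sin 50.10° × sin 262.6° = -0.76078, so δ = -49.533°.
cos h₀ = −tan ϕ · tan δ = 2.6083 ≥ 1, so the host star never rises (polar night) and h₀ = 0.

h₀ = 0.00 rad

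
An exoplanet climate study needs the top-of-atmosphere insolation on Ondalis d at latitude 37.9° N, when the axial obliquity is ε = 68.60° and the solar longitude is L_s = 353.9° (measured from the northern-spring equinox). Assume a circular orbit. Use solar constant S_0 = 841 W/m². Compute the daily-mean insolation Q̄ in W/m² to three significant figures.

Solar declination: sin δ = sin ε · sin L_s = sin 68.60° × sin 353.9° = -0.09894, so δ = -5.678°.
cos h₀ = −tan(+37.9°) tan(-5.678°) = 0.0774, h₀ = 1.4933 rad.
Bracket: h₀ sin ϕ sin δ + cos ϕ cos δ sin h₀ = 1.4933×0.61429×-0.09894 + 0.78908×0.99509×0.99700 = -0.090760 + 0.782850 = 0.692090.
Q̄ = (S_0/π) × [bracket] = (841/π) × 0.692090 = 185.3 W/m².

Q̄ ≈ 185 W/m²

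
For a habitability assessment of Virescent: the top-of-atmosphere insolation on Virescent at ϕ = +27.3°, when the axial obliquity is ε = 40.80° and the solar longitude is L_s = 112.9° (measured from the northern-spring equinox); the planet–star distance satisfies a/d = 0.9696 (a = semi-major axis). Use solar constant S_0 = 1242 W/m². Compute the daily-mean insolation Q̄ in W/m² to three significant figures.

Q̄ ≈ 445 W/m²

Solar declination: sin δ = sin ε · sin L_s = sin 40.80° × sin 112.9° = 0.60192, so δ = +37.008°.
cos h₀ = −tan(+27.3°) tan(+37.008°) = -0.3890, h₀ = 1.9704 rad.
Bracket: h₀ sin ϕ sin δ + cos ϕ cos δ sin h₀ = 1.9704×0.45865×0.60192 + 0.88862×0.79856×0.92122 = 0.543970 + 0.653713 = 1.197683.
Inverse-square distance factor (a/d)² = 0.9696² = 0.940124.
Q̄ = (S_0/π) × 0.940124 × [bracket] = (1242/π) × 0.940124 × 1.197683 = 445.1 W/m².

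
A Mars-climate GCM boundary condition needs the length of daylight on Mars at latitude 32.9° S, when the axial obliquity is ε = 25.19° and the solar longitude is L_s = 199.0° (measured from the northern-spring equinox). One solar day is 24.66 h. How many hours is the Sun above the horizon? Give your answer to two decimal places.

Solar declination: sin δ = sin ε · sin L_s = sin 25.19° × sin 199.0° = -0.13857, so δ = -7.965°.
cos h₀ = −tan ϕ · tan δ = −tan(-32.9°) × tan(-7.965°) = -0.0905, so h₀ = 1.6614 rad = 95.19°.
Daylight = 2h₀/(2π) × 24.66 h = (1.6614/π) × 24.66 = 13.04 h.

13.04 h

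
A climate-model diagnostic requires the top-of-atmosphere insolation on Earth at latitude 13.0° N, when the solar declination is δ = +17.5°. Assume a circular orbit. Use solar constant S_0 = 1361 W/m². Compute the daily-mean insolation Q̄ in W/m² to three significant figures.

Q̄ ≈ 450 W/m²

cos h₀ = −tan(+13.0°) tan(+17.500°) = -0.0728, h₀ = 1.6437 rad.
Bracket: h₀ sin ϕ sin δ + cos ϕ cos δ sin h₀ = 1.6437×0.22495×0.30071 + 0.97437×0.95372×0.99735 = 0.111188 + 0.926814 = 1.038002.
Q̄ = (S_0/π) × [bracket] = (1361/π) × 1.038002 = 449.7 W/m².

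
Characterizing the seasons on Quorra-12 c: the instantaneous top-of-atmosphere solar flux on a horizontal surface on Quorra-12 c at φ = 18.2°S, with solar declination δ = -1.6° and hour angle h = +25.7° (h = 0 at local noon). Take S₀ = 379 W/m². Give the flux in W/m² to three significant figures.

328 W/m²

cos θ_z = sin φ sin δ + cos φ cos δ cos h = 0.008721 + 0.855664 = 0.864385.
Flux = S₀ · cos θ_z = 379 × 0.864385 = 327.6 W/m².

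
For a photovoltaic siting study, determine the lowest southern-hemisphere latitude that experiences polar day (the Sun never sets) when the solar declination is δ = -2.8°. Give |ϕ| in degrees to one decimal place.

Polar day requires cos h₀ = −tan ϕ tan δ ≤ −1, i.e. tan ϕ tan δ ≥ 1.
The boundary is |tan ϕ| · |tan δ| = 1, so |ϕ| = 90° − |δ| = 90° − 2.8° = 87.2° in the southern hemisphere.

|ϕ| = 87.2°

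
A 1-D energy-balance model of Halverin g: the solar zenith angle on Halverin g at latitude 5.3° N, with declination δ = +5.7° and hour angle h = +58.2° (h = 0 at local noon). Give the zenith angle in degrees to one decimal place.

θ_z = 57.9°

cos θ_z = sin ϕ sin δ + cos ϕ cos δ cos h = 0.009174 + 0.522109 = 0.531283.
θ_z = arccos(0.531283) = 57.9°.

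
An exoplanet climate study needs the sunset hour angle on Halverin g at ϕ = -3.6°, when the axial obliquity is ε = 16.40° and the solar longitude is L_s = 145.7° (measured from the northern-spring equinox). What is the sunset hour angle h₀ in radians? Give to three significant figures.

h₀ = 1.56 rad

Solar declination: sin δ = sin ε · sin L_s = sin 16.40° × sin 145.7° = 0.15911, so δ = +9.155°.
cos h₀ = −tan ϕ · tan δ = −tan(-3.6°) × tan(+9.155°) = 0.0101, so h₀ = 1.5607 rad = 89.42°.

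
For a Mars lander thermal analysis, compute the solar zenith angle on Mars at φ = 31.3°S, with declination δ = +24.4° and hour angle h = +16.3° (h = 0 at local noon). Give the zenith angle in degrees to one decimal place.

θ_z = 57.8°

cos θ_z = sin φ sin δ + cos φ cos δ cos h = -0.214616 + 0.746865 = 0.532249.
θ_z = arccos(0.532249) = 57.8°.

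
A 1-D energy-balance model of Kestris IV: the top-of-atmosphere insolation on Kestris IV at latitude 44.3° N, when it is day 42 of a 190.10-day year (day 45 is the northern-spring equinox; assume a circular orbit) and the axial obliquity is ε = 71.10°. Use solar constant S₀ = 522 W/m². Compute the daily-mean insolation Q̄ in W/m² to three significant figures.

Q̄ ≈ 102 W/m²

Solar longitude: λ_s = 360° × (42 − 45)/190.10 = -5.681°, i.e. -5.681° + 360° = 354.319°.
sin δ = sin 71.10° × sin 354.319° = -0.09366, so δ = -5.374°.
cos H₀ = −tan(+44.3°) tan(-5.374°) = 0.0918, H₀ = 1.4789 rad.
Bracket: H₀ sin φ sin δ + cos φ cos δ sin H₀ = 1.4789×0.69842×-0.09366 + 0.71569×0.99560×0.99578 = -0.096741 + 0.709534 = 0.612793.
Q̄ = (S₀/π) × [bracket] = (522/π) × 0.612793 = 101.8 W/m².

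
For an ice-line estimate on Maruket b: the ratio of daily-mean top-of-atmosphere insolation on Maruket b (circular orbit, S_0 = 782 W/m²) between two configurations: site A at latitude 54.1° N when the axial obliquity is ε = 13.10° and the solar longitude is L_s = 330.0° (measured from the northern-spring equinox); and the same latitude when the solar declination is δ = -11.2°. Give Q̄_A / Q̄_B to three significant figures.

Q̄_A / Q̄_B ≈ 1.27

— Configuration A (ϕ=+54.1°):
Solar declination: sin δ = sin ε · sin L_s = sin 13.10° × sin 330.0° = -0.11333, so δ = -6.507°.
cos h₀ = −tan(+54.1°) tan(-6.507°) = 0.1576, h₀ = 1.4126 rad.
Bracket: h₀ sin ϕ sin δ + cos ϕ cos δ sin h₀ = 1.4126×0.81004×-0.11333 + 0.58637×0.99356×0.98751 = -0.129679 + 0.575317 = 0.445638.
Q̄ = (S_0/π) × [bracket] = (782/π) × 0.445638 = 110.93 W/m².
— Configuration B (ϕ=+54.1°):
cos h₀ = −tan(+54.1°) tan(-11.200°) = 0.2735, h₀ = 1.2937 rad.
Bracket: h₀ sin ϕ sin δ + cos ϕ cos δ sin h₀ = 1.2937×0.81004×-0.19423 + 0.58637×0.98096×0.96186 = -0.203543 + 0.553267 = 0.349724.
Q̄ = (S_0/π) × [bracket] = (782/π) × 0.349724 = 87.053 W/m².
Ratio Q̄_A / Q̄_B = 110.93 / 87.053 = 1.274.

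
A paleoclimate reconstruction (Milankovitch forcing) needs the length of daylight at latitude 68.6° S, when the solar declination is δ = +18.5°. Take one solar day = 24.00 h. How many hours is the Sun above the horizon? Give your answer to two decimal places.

cos h₀ = −tan ϕ · tan δ = −tan(-68.6°) × tan(+18.500°) = 0.8538, so h₀ = 0.5476 rad = 31.37°.
Daylight = 2h₀/(2π) × 24.00 h = (0.5476/π) × 24.00 = 4.18 h.

4.18 h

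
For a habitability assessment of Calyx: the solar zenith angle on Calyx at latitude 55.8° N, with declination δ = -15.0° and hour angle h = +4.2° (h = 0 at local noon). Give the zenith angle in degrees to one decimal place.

cos θ_z = sin φ sin δ + cos φ cos δ cos h = -0.214064 + 0.541473 = 0.327409.
θ_z = arccos(0.327409) = 70.9°.

θ_z = 70.9°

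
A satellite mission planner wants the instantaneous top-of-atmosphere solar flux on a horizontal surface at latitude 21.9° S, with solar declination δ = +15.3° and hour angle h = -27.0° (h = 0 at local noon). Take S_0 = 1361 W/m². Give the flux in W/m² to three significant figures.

cos θ_z = sin ϕ sin δ + cos ϕ cos δ cos h = -0.098421 + 0.797407 = 0.698986.
Flux = S_0 · cos θ_z = 1361 × 0.698986 = 951.3 W/m².

951 W/m²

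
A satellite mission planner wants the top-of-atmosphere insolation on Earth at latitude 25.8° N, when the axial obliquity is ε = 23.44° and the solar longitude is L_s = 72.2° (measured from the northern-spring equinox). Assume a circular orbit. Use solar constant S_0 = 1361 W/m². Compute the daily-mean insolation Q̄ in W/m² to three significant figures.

Q̄ ≈ 480 W/m²

Solar declination: sin δ = sin ε · sin L_s = sin 23.44° × sin 72.2° = 0.37875, so δ = +22.256°.
cos h₀ = −tan(+25.8°) tan(+22.256°) = -0.1978, h₀ = 1.7699 rad.
Bracket: h₀ sin ϕ sin δ + cos ϕ cos δ sin h₀ = 1.7699×0.43523×0.37875 + 0.90032×0.92550×0.98024 = 0.291756 + 0.816781 = 1.108537.
Q̄ = (S_0/π) × [bracket] = (1361/π) × 1.108537 = 480.2 W/m².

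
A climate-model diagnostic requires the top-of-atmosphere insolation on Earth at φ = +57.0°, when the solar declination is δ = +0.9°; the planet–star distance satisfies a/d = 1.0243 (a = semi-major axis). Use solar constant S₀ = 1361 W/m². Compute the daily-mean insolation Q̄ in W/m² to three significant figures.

cos H₀ = −tan(+57.0°) tan(+0.900°) = -0.0242, H₀ = 1.5950 rad.
Bracket: H₀ sin φ sin δ + cos φ cos δ sin H₀ = 1.5950×0.83867×0.01571 + 0.54464×0.99988×0.99971 = 0.021015 + 0.544417 = 0.565432.
Inverse-square distance factor (a/d)² = 1.0243² = 1.049190.
Q̄ = (S₀/π) × 1.049190 × [bracket] = (1361/π) × 1.049190 × 0.565432 = 257.0 W/m².

Q̄ ≈ 257 W/m²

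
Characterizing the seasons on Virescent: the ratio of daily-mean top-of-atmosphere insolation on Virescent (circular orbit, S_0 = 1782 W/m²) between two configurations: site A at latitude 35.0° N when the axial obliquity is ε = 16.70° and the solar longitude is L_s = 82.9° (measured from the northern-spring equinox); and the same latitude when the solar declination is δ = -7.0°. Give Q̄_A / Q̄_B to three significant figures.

— Configuration A (ϕ=+35.0°):
Solar declination: sin δ = sin ε · sin L_s = sin 16.70° × sin 82.9° = 0.28516, so δ = +16.568°.
cos h₀ = −tan(+35.0°) tan(+16.568°) = -0.2083, h₀ = 1.7807 rad.
Bracket: h₀ sin ϕ sin δ + cos ϕ cos δ sin h₀ = 1.7807×0.57358×0.28516 + 0.81915×0.95848×0.97806 = 0.291255 + 0.767913 = 1.059168.
Q̄ = (S_0/π) × [bracket] = (1782/π) × 1.059168 = 600.79 W/m².
— Configuration B (ϕ=+35.0°):
cos h₀ = −tan(+35.0°) tan(-7.000°) = 0.0860, h₀ = 1.4847 rad.
Bracket: h₀ sin ϕ sin δ + cos ϕ cos δ sin h₀ = 1.4847×0.57358×-0.12187 + 0.81915×0.99255×0.99630 = -0.103784 + 0.810039 = 0.706255.
Q̄ = (S_0/π) × [bracket] = (1782/π) × 0.706255 = 400.61 W/m².
Ratio Q̄_A / Q̄_B = 600.79 / 400.61 = 1.500.

Q̄_A / Q̄_B ≈ 1.50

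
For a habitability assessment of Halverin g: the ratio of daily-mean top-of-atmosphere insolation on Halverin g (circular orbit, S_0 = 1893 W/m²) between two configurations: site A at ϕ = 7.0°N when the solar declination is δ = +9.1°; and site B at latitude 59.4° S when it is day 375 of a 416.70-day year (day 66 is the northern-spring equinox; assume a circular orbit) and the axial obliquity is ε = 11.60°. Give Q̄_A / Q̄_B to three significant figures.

Q̄_A / Q̄_B ≈ 1.26

— Configuration A (ϕ=+7.0°):
cos h₀ = −tan(+7.0°) tan(+9.100°) = -0.0197, h₀ = 1.5905 rad.
Bracket: h₀ sin ϕ sin δ + cos ϕ cos δ sin h₀ = 1.5905×0.12187×0.15816 + 0.99255×0.98741×0.99981 = 0.030657 + 0.979868 = 1.010525.
Q̄ = (S_0/π) × [bracket] = (1893/π) × 1.010525 = 608.90 W/m².
— Configuration B (ϕ=-59.4°):
Solar longitude: L_s = 360° × (375 − 66)/416.70 = 266.955°.
sin δ = sin 11.60° × sin 266.955° = -0.20079, so δ = -11.583°.
cos h₀ = −tan(-59.4°) tan(-11.583°) = -0.3466, h₀ = 1.9247 rad.
Bracket: h₀ sin ϕ sin δ + cos ϕ cos δ sin h₀ = 1.9247×-0.86074×-0.20079 + 0.50904×0.97963×0.93802 = 0.332642 + 0.467763 = 0.800405.
Q̄ = (S_0/π) × [bracket] = (1893/π) × 0.800405 = 482.29 W/m².
Ratio Q̄_A / Q̄_B = 608.90 / 482.29 = 1.263.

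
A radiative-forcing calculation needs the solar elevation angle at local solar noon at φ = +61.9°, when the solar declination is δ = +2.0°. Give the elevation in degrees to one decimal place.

30.1°

At local noon the hour angle is zero, so the zenith angle equals |φ − δ| = |+61.9° − (+2.000°)| = 59.900°.
Elevation = 90° − 59.900° = 30.1°.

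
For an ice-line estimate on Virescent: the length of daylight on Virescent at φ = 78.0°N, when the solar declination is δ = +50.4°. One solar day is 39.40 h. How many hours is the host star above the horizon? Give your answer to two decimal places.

Sunrise equation: cos H₀ = −tan φ · tan δ = -5.6869 ≤ −1, so the host star never sets (polar day) and H₀ = π.
Daylight = 2H₀/(2π) × 39.40 h = (3.1416/π) × 39.40 = 39.40 h.

39.40 h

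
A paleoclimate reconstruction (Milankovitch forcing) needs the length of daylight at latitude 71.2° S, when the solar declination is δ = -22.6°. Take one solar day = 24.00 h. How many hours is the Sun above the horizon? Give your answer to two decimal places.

24.00 h

Sunrise equation: cos H₀ = −tan φ · tan δ = -1.2228 ≤ −1, so the Sun never sets (polar day) and H₀ = π.
Daylight = 2H₀/(2π) × 24.00 h = (3.1416/π) × 24.00 = 24.00 h.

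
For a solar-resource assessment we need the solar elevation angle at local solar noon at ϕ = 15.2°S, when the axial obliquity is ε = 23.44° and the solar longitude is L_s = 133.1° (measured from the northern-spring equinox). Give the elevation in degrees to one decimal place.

57.9°

Solar declination: sin δ = sin ε · sin L_s = sin 23.44° × sin 133.1° = 0.29045, so δ = +16.885°.
At local noon the hour angle is zero, so the zenith angle equals |ϕ − δ| = |-15.2° − (+16.885°)| = 32.085°.
Elevation = 90° − 32.085° = 57.9°.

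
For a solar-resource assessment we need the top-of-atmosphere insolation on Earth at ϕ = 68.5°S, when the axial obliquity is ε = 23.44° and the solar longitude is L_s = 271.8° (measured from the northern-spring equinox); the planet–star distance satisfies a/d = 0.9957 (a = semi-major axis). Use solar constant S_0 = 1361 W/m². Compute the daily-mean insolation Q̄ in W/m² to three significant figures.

Q̄ ≈ 499 W/m²

Solar declination: sin δ = sin ε · sin L_s = sin 23.44° × sin 271.8° = -0.39759, so δ = -23.428°.
cos h₀ = −tan(-68.5°) tan(-23.428°) = -1.1000 ≤ −1 ⇒ polar day, h₀ = π.
Bracket: h₀ sin ϕ sin δ + cos ϕ cos δ sin h₀ = 3.1416×-0.93042×-0.39759 + 0.36650×0.91756×0.00000 = 1.162159 + 0.000000 = 1.162159.
Inverse-square distance factor (a/d)² = 0.9957² = 0.991418.
Q̄ = (S_0/π) × 0.991418 × [bracket] = (1361/π) × 0.991418 × 1.162159 = 499.1 W/m².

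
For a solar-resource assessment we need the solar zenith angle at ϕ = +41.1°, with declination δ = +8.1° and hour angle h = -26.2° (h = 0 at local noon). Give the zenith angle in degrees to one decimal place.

cos θ_z = sin ϕ sin δ + cos ϕ cos δ cos h = 0.092625 + 0.669396 = 0.762021.
θ_z = arccos(0.762021) = 40.4°.

θ_z = 40.4°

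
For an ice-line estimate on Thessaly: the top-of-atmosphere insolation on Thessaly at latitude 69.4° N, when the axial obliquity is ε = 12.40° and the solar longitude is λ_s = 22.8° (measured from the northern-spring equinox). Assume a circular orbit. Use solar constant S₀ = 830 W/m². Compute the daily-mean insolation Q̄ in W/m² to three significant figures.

Solar declination: sin δ = sin ε · sin λ_s = sin 12.40° × sin 22.8° = 0.08321, so δ = +4.773°.
cos H₀ = −tan(+69.4°) tan(+4.773°) = -0.2222, H₀ = 1.7948 rad.
Bracket: H₀ sin φ sin δ + cos φ cos δ sin H₀ = 1.7948×0.93606×0.08321 + 0.35184×0.99653×0.97501 = 0.139796 + 0.341857 = 0.481653.
Q̄ = (S₀/π) × [bracket] = (830/π) × 0.481653 = 127.3 W/m².

Q̄ ≈ 127 W/m²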